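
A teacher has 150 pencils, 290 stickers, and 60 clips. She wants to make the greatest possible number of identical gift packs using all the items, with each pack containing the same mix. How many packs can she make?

10 packs

The pack count must divide each quantity, so the greatest is gcd(150, 290, 60).
150 = 2 × 3 × 5^2
290 = 2 × 5 × 29
60 = 2^2 × 3 × 5
gcd(150, 290, 60) = 2 × 5 = 10.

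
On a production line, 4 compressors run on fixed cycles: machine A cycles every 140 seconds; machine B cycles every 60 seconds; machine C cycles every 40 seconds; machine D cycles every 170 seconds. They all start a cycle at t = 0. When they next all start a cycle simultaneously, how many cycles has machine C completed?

357 cycles

They are all back at their starting positions together after one LCM of the periods.
140 = 2^2 × 5 × 7
60 = 2^2 × 3 × 5
40 = 2^3 × 5
170 = 2 × 5 × 17
LCM(140, 60, 40, 170) = 2^3 × 3 × 5 × 7 × 17 = 14280.
Cycles for period 40: 14280 / 40 = 357.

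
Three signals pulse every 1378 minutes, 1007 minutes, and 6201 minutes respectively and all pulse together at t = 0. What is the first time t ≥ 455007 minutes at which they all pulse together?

Joint pulses occur at multiples of LCM(1378, 1007, 6201).
1378 = 2 × 13 × 53
1007 = 19 × 53
6201 = 3^2 × 13 × 53
LCM(1378, 1007, 6201) = 2 × 3^2 × 13 × 19 × 53 = 235638.
Smallest multiple of 235638 that is ≥ 455007: ⌈455007/235638⌉ × 235638 = 2 × 235638 = 471276.

471276 minutes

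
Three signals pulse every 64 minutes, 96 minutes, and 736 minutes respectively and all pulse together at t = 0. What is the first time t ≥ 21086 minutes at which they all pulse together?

22080 minutes

Joint pulses occur at multiples of LCM(64, 96, 736).
64 = 2^6
96 = 2^5 × 3
736 = 2^5 × 23
LCM(64, 96, 736) = 2^6 × 3 × 23 = 4416.
Smallest multiple of 4416 that is ≥ 21086: ⌈21086/4416⌉ × 4416 = 5 × 4416 = 22080.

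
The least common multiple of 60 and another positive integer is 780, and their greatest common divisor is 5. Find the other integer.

65

gcd × lcm = product of the two integers, so the other integer is (5 × 780) / 60 = 65.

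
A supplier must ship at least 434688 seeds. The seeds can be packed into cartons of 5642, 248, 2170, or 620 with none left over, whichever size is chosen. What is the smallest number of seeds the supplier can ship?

451360

The number of seeds must be a common multiple of 5642, 248, 2170, and 620, so a multiple of their LCM.
5642 = 2 × 7 × 13 × 31
248 = 2^3 × 31
2170 = 2 × 5 × 7 × 31
620 = 2^2 × 5 × 31
LCM(5642, 248, 2170, 620) = 2^3 × 5 × 7 × 13 × 31 = 112840.
Smallest multiple of 112840 that is ≥ 434688: ⌈434688/112840⌉ × 112840 = 4 × 112840 = 451360.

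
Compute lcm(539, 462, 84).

539 = 7^2 × 11
462 = 2 × 3 × 7 × 11
84 = 2^2 × 3 × 7
LCM(539, 462, 84) = 2^2 × 3 × 7^2 × 11 = 6468.

6468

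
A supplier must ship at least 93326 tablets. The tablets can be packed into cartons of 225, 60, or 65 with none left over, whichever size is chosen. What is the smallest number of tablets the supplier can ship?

The number of tablets must be a common multiple of 225, 60, and 65, so a multiple of their LCM.
225 = 3^2 × 5^2
60 = 2^2 × 3 × 5
65 = 5 × 13
LCM(225, 60, 65) = 2^2 × 3^2 × 5^2 × 13 = 11700.
Smallest multiple of 11700 that is ≥ 93326: ⌈93326/11700⌉ × 11700 = 8 × 11700 = 93600.

93600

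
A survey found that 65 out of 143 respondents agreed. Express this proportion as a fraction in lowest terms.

65 = 5 × 13
143 = 11 × 13
gcd(65, 143) = 13.
Divide numerator and denominator by 13: 65/143 = 5/11.

5/11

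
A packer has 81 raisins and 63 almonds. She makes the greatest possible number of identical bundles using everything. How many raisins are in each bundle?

9

Number of bundles = gcd(81, 63).
81 = 3^4
63 = 3^2 × 7
gcd(81, 63) = 3^2 = 9.
raisins per bundle = 81 / 9 = 9.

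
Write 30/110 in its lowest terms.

3/11

30 = 2 × 3 × 5
110 = 2 × 5 × 11
gcd(30, 110) = 2 × 5 = 10.
Divide numerator and denominator by 10: 30/110 = 3/11.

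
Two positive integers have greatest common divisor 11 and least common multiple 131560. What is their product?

1447160

For any two positive integers, gcd × lcm = product = 11 × 131560 = 1447160.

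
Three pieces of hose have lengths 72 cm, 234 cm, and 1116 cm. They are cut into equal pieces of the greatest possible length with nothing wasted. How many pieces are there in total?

79

Piece length = gcd(72, 234, 1116).
72 = 2^3 × 3^2
234 = 2 × 3^2 × 13
1116 = 2^2 × 3^2 × 31
gcd(72, 234, 1116) = 2 × 3^2 = 18.
Total pieces = 72/18 + 234/18 + 1116/18 = 4 + 13 + 62 = 79.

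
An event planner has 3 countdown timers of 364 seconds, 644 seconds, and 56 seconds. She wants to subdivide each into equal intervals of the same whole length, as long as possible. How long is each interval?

The interval must divide each timer length; the longest such is the gcd.
364 = 2^2 × 7 × 13
644 = 2^2 × 7 × 23
56 = 2^3 × 7
gcd(364, 644, 56) = 2^2 × 7 = 28.

28 seconds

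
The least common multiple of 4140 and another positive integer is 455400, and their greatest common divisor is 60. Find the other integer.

gcd × lcm = product of the two integers, so the other integer is (60 × 455400) / 4140 = 6600.

6600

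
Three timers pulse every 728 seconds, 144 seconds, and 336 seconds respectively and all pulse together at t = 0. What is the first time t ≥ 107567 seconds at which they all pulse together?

Joint pulses occur at multiples of LCM(728, 144, 336).
728 = 2^3 × 7 × 13
144 = 2^4 × 3^2
336 = 2^4 × 3 × 7
LCM(728, 144, 336) = 2^4 × 3^2 × 7 × 13 = 13104.
Smallest multiple of 13104 that is ≥ 107567: ⌈107567/13104⌉ × 13104 = 9 × 13104 = 117936.

117936 seconds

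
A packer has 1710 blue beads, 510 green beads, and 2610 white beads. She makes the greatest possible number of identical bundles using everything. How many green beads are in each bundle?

17

Number of bundles = gcd(1710, 510, 2610).
1710 = 2 × 3^2 × 5 × 19
510 = 2 × 3 × 5 × 17
2610 = 2 × 3^2 × 5 × 29
gcd(1710, 510, 2610) = 2 × 3 × 5 = 30.
green beads per bundle = 510 / 30 = 17.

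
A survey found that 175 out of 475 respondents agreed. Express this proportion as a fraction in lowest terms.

175 = 5^2 × 7
475 = 5^2 × 19
gcd(175, 475) = 5^2 = 25.
Divide numerator and denominator by 25: 175/475 = 7/19.

7/19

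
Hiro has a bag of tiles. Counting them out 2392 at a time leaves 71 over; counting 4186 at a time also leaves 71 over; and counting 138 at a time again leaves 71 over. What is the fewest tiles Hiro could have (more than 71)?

50303

N − 71 must be a common multiple of 2392, 4186, and 138.
2392 = 2^3 × 13 × 23
4186 = 2 × 7 × 13 × 23
138 = 2 × 3 × 23
LCM(2392, 4186, 138) = 2^3 × 3 × 7 × 13 × 23 = 50232.
Smallest N > 71 is LCM + 71 = 50232 + 71 = 50303.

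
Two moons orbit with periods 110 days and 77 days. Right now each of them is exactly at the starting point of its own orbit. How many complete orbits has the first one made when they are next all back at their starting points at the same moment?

All finish a whole number of cycles simultaneously at t = LCM of the periods.
110 = 2 × 5 × 11
77 = 7 × 11
LCM(110, 77) = 2 × 5 × 7 × 11 = 770.
Orbits for period 110: 770 / 110 = 7.

7 orbits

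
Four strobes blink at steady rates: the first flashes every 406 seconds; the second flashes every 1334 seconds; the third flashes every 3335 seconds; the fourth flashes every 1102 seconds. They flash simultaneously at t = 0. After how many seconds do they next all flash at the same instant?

They coincide at every common multiple of the periods; the first is the LCM.
406 = 2 × 7 × 29
1334 = 2 × 23 × 29
3335 = 5 × 23 × 29
1102 = 2 × 19 × 29
LCM(406, 1334, 3335, 1102) = 2 × 5 × 7 × 19 × 23 × 29 = 887110.

887110 seconds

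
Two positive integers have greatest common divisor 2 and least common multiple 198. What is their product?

396

For any two positive integers, gcd × lcm = product = 2 × 198 = 396.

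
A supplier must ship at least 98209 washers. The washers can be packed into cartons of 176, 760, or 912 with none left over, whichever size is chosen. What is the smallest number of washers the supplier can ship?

100320

The number of washers must be a common multiple of 176, 760, and 912, so a multiple of their LCM.
176 = 2^4 × 11
760 = 2^3 × 5 × 19
912 = 2^4 × 3 × 19
LCM(176, 760, 912) = 2^4 × 3 × 5 × 11 × 19 = 50160.
Smallest multiple of 50160 that is ≥ 98209: ⌈98209/50160⌉ × 50160 = 2 × 50160 = 100320.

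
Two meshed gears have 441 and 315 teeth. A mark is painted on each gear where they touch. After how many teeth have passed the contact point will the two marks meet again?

2205 teeth

The first simultaneous occurrence is after LCM of the individual periods.
441 = 3^2 × 7^2
315 = 3^2 × 5 × 7
LCM(441, 315) = 3^2 × 5 × 7^2 = 2205.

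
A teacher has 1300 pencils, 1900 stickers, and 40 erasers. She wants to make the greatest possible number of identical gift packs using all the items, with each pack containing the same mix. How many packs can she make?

The pack count must divide each quantity, so the greatest is gcd(1300, 1900, 40).
1300 = 2^2 × 5^2 × 13
1900 = 2^2 × 5^2 × 19
40 = 2^3 × 5
gcd(1300, 1900, 40) = 2^2 × 5 = 20.

20 packs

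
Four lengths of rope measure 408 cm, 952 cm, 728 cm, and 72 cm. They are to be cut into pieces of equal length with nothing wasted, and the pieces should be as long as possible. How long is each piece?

8 cm

The greatest length dividing all of 408, 952, 728, and 72 is their gcd.
408 = 2^3 × 3 × 17
952 = 2^3 × 7 × 17
728 = 2^3 × 7 × 13
72 = 2^3 × 3^2
gcd(408, 952, 728, 72) = 2^3 = 8.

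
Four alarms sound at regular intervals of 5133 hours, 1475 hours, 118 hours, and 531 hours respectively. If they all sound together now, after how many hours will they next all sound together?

We need the least common multiple of the intervals.
5133 = 3 × 29 × 59
1475 = 5^2 × 59
118 = 2 × 59
531 = 3^2 × 59
LCM(5133, 1475, 118, 531) = 2 × 3^2 × 5^2 × 29 × 59 = 769950.

769950 hours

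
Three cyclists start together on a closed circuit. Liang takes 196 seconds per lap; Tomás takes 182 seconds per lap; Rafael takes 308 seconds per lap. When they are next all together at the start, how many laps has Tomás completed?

154 laps

The first common completion time is the LCM of the periods.
196 = 2^2 × 7^2
182 = 2 × 7 × 13
308 = 2^2 × 7 × 11
LCM(196, 182, 308) = 2^2 × 7^2 × 11 × 13 = 28028.
Laps for period 182: 28028 / 182 = 154.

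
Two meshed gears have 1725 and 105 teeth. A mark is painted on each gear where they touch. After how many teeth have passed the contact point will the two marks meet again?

12075 teeth

We need the least common multiple of the intervals.
1725 = 3 × 5^2 × 23
105 = 3 × 5 × 7
LCM(1725, 105) = 3 × 5^2 × 7 × 23 = 12075.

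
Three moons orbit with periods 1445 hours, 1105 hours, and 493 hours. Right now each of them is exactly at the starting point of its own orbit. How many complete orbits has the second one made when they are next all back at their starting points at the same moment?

The first common completion time is the LCM of the periods.
1445 = 5 × 17^2
1105 = 5 × 13 × 17
493 = 17 × 29
LCM(1445, 1105, 493) = 5 × 13 × 17^2 × 29 = 544765.
Orbits for period 1105: 544765 / 1105 = 493.

493 orbits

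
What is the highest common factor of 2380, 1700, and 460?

20

2380 = 2^2 × 5 × 7 × 17
1700 = 2^2 × 5^2 × 17
460 = 2^2 × 5 × 23
gcd(2380, 1700, 460) = 2^2 × 5 = 20.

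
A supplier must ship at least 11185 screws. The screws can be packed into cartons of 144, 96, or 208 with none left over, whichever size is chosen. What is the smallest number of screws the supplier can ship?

The number of screws must be a common multiple of 144, 96, and 208, so a multiple of their LCM.
144 = 2^4 × 3^2
96 = 2^5 × 3
208 = 2^4 × 13
LCM(144, 96, 208) = 2^5 × 3^2 × 13 = 3744.
Smallest multiple of 3744 that is ≥ 11185: ⌈11185/3744⌉ × 3744 = 3 × 3744 = 11232.

11232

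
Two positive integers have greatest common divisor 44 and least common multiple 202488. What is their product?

For any two positive integers, gcd × lcm = product = 44 × 202488 = 8909472.

8909472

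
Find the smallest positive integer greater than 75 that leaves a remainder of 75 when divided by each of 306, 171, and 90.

29145

N − 75 must be a common multiple of 306, 171, and 90.
306 = 2 × 3^2 × 17
171 = 3^2 × 19
90 = 2 × 3^2 × 5
LCM(306, 171, 90) = 2 × 3^2 × 5 × 17 × 19 = 29070.
Smallest N > 75 is LCM + 75 = 29070 + 75 = 29145.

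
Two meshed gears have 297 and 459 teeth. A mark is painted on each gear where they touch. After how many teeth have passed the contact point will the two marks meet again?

The first simultaneous occurrence is after LCM of the individual periods.
297 = 3^3 × 11
459 = 3^3 × 17
LCM(297, 459) = 3^3 × 11 × 17 = 5049.

5049 teeth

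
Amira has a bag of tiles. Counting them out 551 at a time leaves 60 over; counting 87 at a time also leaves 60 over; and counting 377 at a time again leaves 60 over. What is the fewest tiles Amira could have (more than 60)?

21549

N − 60 must be a common multiple of 551, 87, and 377.
551 = 19 × 29
87 = 3 × 29
377 = 13 × 29
LCM(551, 87, 377) = 3 × 13 × 19 × 29 = 21489.
Smallest N > 60 is LCM + 60 = 21489 + 60 = 21549.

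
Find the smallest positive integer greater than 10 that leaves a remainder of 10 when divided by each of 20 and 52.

N − 10 must be a common multiple of 20 and 52.
20 = 2^2 × 5
52 = 2^2 × 13
LCM(20, 52) = 2^2 × 5 × 13 = 260.
Smallest N > 10 is LCM + 10 = 260 + 10 = 270.

270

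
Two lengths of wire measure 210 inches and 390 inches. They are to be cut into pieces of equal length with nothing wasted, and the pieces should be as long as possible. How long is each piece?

The greatest length dividing all of 210 and 390 is their gcd.
210 = 2 × 3 × 5 × 7
390 = 2 × 3 × 5 × 13
gcd(210, 390) = 2 × 3 × 5 = 30.

30 inches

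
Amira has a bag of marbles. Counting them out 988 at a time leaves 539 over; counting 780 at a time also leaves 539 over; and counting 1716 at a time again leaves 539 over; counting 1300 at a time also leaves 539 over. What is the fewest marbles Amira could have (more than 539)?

N − 539 must be a common multiple of 988, 780, 1716, and 1300.
988 = 2^2 × 13 × 19
780 = 2^2 × 3 × 5 × 13
1716 = 2^2 × 3 × 11 × 13
1300 = 2^2 × 5^2 × 13
LCM(988, 780, 1716, 1300) = 2^2 × 3 × 5^2 × 11 × 13 × 19 = 815100.
Smallest N > 539 is LCM + 539 = 815100 + 539 = 815639.

815639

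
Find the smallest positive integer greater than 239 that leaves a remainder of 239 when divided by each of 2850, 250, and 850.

N − 239 must be a common multiple of 2850, 250, and 850.
2850 = 2 × 3 × 5^2 × 19
250 = 2 × 5^3
850 = 2 × 5^2 × 17
LCM(2850, 250, 850) = 2 × 3 × 5^3 × 17 × 19 = 242250.
Smallest N > 239 is LCM + 239 = 242250 + 239 = 242489.

242489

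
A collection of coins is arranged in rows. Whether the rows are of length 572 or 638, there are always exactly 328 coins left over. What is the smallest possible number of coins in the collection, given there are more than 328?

N − 328 must be a common multiple of 572 and 638.
572 = 2^2 × 11 × 13
638 = 2 × 11 × 29
LCM(572, 638) = 2^2 × 11 × 13 × 29 = 16588.
Smallest N > 328 is LCM + 328 = 16588 + 328 = 16916.

16916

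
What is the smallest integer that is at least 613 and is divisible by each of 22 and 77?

The integer must be a common multiple of 22 and 77, so a multiple of their LCM.
22 = 2 × 11
77 = 7 × 11
LCM(22, 77) = 2 × 7 × 11 = 154.
Smallest multiple of 154 that is ≥ 613: ⌈613/154⌉ × 154 = 4 × 154 = 616.

616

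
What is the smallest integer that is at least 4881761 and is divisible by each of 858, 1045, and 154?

The integer must be a common multiple of 858, 1045, and 154, so a multiple of their LCM.
858 = 2 × 3 × 11 × 13
1045 = 5 × 11 × 19
154 = 2 × 7 × 11
LCM(858, 1045, 154) = 2 × 3 × 5 × 7 × 11 × 13 × 19 = 570570.
Smallest multiple of 570570 that is ≥ 4881761: ⌈4881761/570570⌉ × 570570 = 9 × 570570 = 5135130.

5135130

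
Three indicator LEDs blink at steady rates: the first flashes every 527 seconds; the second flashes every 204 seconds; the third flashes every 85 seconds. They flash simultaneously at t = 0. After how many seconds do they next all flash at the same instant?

31620 seconds

We need the least common multiple of the intervals.
527 = 17 × 31
204 = 2^2 × 3 × 17
85 = 5 × 17
LCM(527, 204, 85) = 2^2 × 3 × 5 × 17 × 31 = 31620.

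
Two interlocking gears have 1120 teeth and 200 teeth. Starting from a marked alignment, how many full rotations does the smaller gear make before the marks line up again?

28 rotations

They are all back at their starting positions together after one LCM of the periods.
1120 = 2^5 × 5 × 7
200 = 2^3 × 5^2
LCM(1120, 200) = 2^5 × 5^2 × 7 = 5600.
Rotations for period 200: 5600 / 200 = 28.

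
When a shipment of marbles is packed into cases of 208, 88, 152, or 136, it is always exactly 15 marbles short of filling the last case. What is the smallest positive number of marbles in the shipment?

739009

Being 15 short of a full case of size k means N ≡ −15 (mod k), i.e. N + 15 is a multiple of each size.
208 = 2^4 × 13
88 = 2^3 × 11
152 = 2^3 × 19
136 = 2^3 × 17
LCM(208, 88, 152, 136) = 2^4 × 11 × 13 × 17 × 19 = 739024.
Smallest positive N is 739024 − 15 = 739009.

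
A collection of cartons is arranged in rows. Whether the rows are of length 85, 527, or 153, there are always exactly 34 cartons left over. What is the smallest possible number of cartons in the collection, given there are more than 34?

N − 34 must be a common multiple of 85, 527, and 153.
85 = 5 × 17
527 = 17 × 31
153 = 3^2 × 17
LCM(85, 527, 153) = 3^2 × 5 × 17 × 31 = 23715.
Smallest N > 34 is LCM + 34 = 23715 + 34 = 23749.

23749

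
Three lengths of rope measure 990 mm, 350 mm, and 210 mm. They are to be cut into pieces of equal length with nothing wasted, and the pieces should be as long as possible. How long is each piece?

10 mm

The greatest length dividing all of 990, 350, and 210 is their gcd.
990 = 2 × 3^2 × 5 × 11
350 = 2 × 5^2 × 7
210 = 2 × 3 × 5 × 7
gcd(990, 350, 210) = 2 × 5 = 10.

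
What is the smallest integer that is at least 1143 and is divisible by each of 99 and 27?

The integer must be a common multiple of 99 and 27, so a multiple of their LCM.
99 = 3^2 × 11
27 = 3^3
LCM(99, 27) = 3^3 × 11 = 297.
Smallest multiple of 297 that is ≥ 1143: ⌈1143/297⌉ × 297 = 4 × 297 = 1188.

1188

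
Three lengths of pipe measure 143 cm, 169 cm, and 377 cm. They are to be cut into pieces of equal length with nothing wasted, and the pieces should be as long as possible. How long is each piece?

13 cm

The greatest length dividing all of 143, 169, and 377 is their gcd.
143 = 11 × 13
169 = 13^2
377 = 13 × 29
gcd(143, 169, 377) = 13.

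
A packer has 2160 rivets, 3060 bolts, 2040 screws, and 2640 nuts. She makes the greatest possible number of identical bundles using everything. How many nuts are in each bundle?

44

Number of bundles = gcd(2160, 3060, 2040, 2640).
2160 = 2^4 × 3^3 × 5
3060 = 2^2 × 3^2 × 5 × 17
2040 = 2^3 × 3 × 5 × 17
2640 = 2^4 × 3 × 5 × 11
gcd(2160, 3060, 2040, 2640) = 2^2 × 3 × 5 = 60.
nuts per bundle = 2640 / 60 = 44.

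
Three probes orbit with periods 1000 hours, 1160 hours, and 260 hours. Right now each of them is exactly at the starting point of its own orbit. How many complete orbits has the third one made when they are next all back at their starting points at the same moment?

The first common completion time is the LCM of the periods.
1000 = 2^3 × 5^3
1160 = 2^3 × 5 × 29
260 = 2^2 × 5 × 13
LCM(1000, 1160, 260) = 2^3 × 5^3 × 13 × 29 = 377000.
Orbits for period 260: 377000 / 260 = 1450.

1450 orbits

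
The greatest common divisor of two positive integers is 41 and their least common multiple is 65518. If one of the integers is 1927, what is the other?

For two integers, gcd × lcm = product, so the other is (41 × 65518) / 1927 = 2686238 / 1927 = 1394.

1394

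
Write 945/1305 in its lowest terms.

21/29

945 = 3^3 × 5 × 7
1305 = 3^2 × 5 × 29
gcd(945, 1305) = 3^2 × 5 = 45.
Divide numerator and denominator by 45: 945/1305 = 21/29.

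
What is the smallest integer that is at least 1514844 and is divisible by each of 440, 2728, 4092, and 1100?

1636800

The integer must be a common multiple of 440, 2728, 4092, and 1100, so a multiple of their LCM.
440 = 2^3 × 5 × 11
2728 = 2^3 × 11 × 31
4092 = 2^2 × 3 × 11 × 31
1100 = 2^2 × 5^2 × 11
LCM(440, 2728, 4092, 1100) = 2^3 × 3 × 5^2 × 11 × 31 = 204600.
Smallest multiple of 204600 that is ≥ 1514844: ⌈1514844/204600⌉ × 204600 = 8 × 204600 = 1636800.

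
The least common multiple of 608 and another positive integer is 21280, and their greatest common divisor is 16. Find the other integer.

560

gcd × lcm = product of the two integers, so the other integer is (16 × 21280) / 608 = 560.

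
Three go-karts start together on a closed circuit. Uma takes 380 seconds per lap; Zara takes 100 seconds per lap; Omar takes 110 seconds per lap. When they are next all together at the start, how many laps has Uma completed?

They are all back at their starting positions together after one LCM of the periods.
380 = 2^2 × 5 × 19
100 = 2^2 × 5^2
110 = 2 × 5 × 11
LCM(380, 100, 110) = 2^2 × 5^2 × 11 × 19 = 20900.
Laps for period 380: 20900 / 380 = 55.

55 laps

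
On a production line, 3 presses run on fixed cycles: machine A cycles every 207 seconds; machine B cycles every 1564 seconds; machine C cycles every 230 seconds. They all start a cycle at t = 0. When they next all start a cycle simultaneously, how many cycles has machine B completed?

The first common completion time is the LCM of the periods.
207 = 3^2 × 23
1564 = 2^2 × 17 × 23
230 = 2 × 5 × 23
LCM(207, 1564, 230) = 2^2 × 3^2 × 5 × 17 × 23 = 70380.
Cycles for period 1564: 70380 / 1564 = 45.

45 cycles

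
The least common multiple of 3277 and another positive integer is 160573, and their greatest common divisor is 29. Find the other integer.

1421

gcd × lcm = product of the two integers, so the other integer is (29 × 160573) / 3277 = 1421.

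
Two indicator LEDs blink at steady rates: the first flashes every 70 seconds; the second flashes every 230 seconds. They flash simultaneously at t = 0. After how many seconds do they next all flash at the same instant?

The first simultaneous occurrence is after LCM of the individual periods.
70 = 2 × 5 × 7
230 = 2 × 5 × 23
LCM(70, 230) = 2 × 5 × 7 × 23 = 1610.

1610 seconds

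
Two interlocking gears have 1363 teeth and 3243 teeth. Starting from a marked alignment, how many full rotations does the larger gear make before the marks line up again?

The first common completion time is the LCM of the periods.
1363 = 29 × 47
3243 = 3 × 23 × 47
LCM(1363, 3243) = 3 × 23 × 29 × 47 = 94047.
Rotations for period 3243: 94047 / 3243 = 29.

29 rotations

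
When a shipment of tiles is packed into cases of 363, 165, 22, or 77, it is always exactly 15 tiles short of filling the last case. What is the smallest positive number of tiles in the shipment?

25395

Being 15 short of a full case of size k means N ≡ −15 (mod k), i.e. N + 15 is a multiple of each size.
363 = 3 × 11^2
165 = 3 × 5 × 11
22 = 2 × 11
77 = 7 × 11
LCM(363, 165, 22, 77) = 2 × 3 × 5 × 7 × 11^2 = 25410.
Smallest positive N is 25410 − 15 = 25395.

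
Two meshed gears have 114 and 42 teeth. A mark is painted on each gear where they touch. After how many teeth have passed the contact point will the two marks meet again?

798 teeth

The first simultaneous occurrence is after LCM of the individual periods.
114 = 2 × 3 × 19
42 = 2 × 3 × 7
LCM(114, 42) = 2 × 3 × 7 × 19 = 798.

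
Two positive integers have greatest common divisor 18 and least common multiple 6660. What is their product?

For any two positive integers, gcd × lcm = product = 18 × 6660 = 119880.

119880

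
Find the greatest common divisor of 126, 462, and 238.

14

126 = 2 × 3^2 × 7
462 = 2 × 3 × 7 × 11
238 = 2 × 7 × 17
gcd(126, 462, 238) = 2 × 7 = 14.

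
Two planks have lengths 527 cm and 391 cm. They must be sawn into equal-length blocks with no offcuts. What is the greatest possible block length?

This is the greatest common divisor of 527 and 391.
527 = 17 × 31
391 = 17 × 23
gcd(527, 391) = 17.

17 cm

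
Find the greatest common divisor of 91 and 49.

7

91 = 7 × 13
49 = 7^2
gcd(91, 49) = 7.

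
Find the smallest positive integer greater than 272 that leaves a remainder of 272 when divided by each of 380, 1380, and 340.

N − 272 must be a common multiple of 380, 1380, and 340.
380 = 2^2 × 5 × 19
1380 = 2^2 × 3 × 5 × 23
340 = 2^2 × 5 × 17
LCM(380, 1380, 340) = 2^2 × 3 × 5 × 17 × 19 × 23 = 445740.
Smallest N > 272 is LCM + 272 = 445740 + 272 = 446012.

446012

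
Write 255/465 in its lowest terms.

17/31

255 = 3 × 5 × 17
465 = 3 × 5 × 31
gcd(255, 465) = 3 × 5 = 15.
Divide numerator and denominator by 15: 255/465 = 17/31.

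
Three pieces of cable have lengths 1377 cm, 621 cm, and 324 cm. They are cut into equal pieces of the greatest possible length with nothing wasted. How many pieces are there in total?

Piece length = gcd(1377, 621, 324).
1377 = 3^4 × 17
621 = 3^3 × 23
324 = 2^2 × 3^4
gcd(1377, 621, 324) = 3^3 = 27.
Total pieces = 1377/27 + 621/27 + 324/27 = 51 + 23 + 12 = 86.

86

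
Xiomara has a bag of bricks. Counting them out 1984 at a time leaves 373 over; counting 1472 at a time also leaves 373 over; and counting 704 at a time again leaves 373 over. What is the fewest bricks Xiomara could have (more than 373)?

502325

N − 373 must be a common multiple of 1984, 1472, and 704.
1984 = 2^6 × 31
1472 = 2^6 × 23
704 = 2^6 × 11
LCM(1984, 1472, 704) = 2^6 × 11 × 23 × 31 = 501952.
Smallest N > 373 is LCM + 373 = 501952 + 373 = 502325.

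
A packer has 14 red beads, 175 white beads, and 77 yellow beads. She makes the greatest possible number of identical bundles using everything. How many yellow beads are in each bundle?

Number of bundles = gcd(14, 175, 77).
14 = 2 × 7
175 = 5^2 × 7
77 = 7 × 11
gcd(14, 175, 77) = 7.
yellow beads per bundle = 77 / 7 = 11.

11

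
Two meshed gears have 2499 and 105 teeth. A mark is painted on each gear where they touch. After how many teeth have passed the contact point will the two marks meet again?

They coincide at every common multiple of the periods; the first is the LCM.
2499 = 3 × 7^2 × 17
105 = 3 × 5 × 7
LCM(2499, 105) = 3 × 5 × 7^2 × 17 = 12495.

12495 teeth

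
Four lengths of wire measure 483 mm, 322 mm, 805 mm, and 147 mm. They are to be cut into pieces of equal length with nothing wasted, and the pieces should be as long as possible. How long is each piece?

The greatest length dividing all of 483, 322, 805, and 147 is their gcd.
483 = 3 × 7 × 23
322 = 2 × 7 × 23
805 = 5 × 7 × 23
147 = 3 × 7^2
gcd(483, 322, 805, 147) = 7.

7 mm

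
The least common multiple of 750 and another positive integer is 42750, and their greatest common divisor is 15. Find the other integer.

855

gcd × lcm = product of the two integers, so the other integer is (15 × 42750) / 750 = 855.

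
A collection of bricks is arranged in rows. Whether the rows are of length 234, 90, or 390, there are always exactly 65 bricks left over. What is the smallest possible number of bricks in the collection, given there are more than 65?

1235

N − 65 must be a common multiple of 234, 90, and 390.
234 = 2 × 3^2 × 13
90 = 2 × 3^2 × 5
390 = 2 × 3 × 5 × 13
LCM(234, 90, 390) = 2 × 3^2 × 5 × 13 = 1170.
Smallest N > 65 is LCM + 65 = 1170 + 65 = 1235.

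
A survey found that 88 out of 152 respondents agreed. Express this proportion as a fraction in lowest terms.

11/19

88 = 2^3 × 11
152 = 2^3 × 19
gcd(88, 152) = 2^3 = 8.
Divide numerator and denominator by 8: 88/152 = 11/19.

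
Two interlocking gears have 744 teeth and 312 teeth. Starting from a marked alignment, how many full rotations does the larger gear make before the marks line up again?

13 rotations

The first common completion time is the LCM of the periods.
744 = 2^3 × 3 × 31
312 = 2^3 × 3 × 13
LCM(744, 312) = 2^3 × 3 × 13 × 31 = 9672.
Rotations for period 744: 9672 / 744 = 13.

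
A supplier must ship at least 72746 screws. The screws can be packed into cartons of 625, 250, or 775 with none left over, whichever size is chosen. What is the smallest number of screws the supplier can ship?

77500

The number of screws must be a common multiple of 625, 250, and 775, so a multiple of their LCM.
625 = 5^4
250 = 2 × 5^3
775 = 5^2 × 31
LCM(625, 250, 775) = 2 × 5^4 × 31 = 38750.
Smallest multiple of 38750 that is ≥ 72746: ⌈72746/38750⌉ × 38750 = 2 × 38750 = 77500.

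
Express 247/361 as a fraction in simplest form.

13/19

247 = 13 × 19
361 = 19^2
gcd(247, 361) = 19.
Divide numerator and denominator by 19: 247/361 = 13/19.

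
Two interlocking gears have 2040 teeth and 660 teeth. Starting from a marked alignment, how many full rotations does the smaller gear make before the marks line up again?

34 rotations

The first common completion time is the LCM of the periods.
2040 = 2^3 × 3 × 5 × 17
660 = 2^2 × 3 × 5 × 11
LCM(2040, 660) = 2^3 × 3 × 5 × 11 × 17 = 22440.
Rotations for period 660: 22440 / 660 = 34.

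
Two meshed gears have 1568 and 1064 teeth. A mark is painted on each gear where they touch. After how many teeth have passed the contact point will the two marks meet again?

We need the least common multiple of the intervals.
1568 = 2^5 × 7^2
1064 = 2^3 × 7 × 19
LCM(1568, 1064) = 2^5 × 7^2 × 19 = 29792.

29792 teeth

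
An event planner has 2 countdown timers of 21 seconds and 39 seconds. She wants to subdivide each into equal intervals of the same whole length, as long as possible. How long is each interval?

The interval must divide each timer length; the longest such is the gcd.
21 = 3 × 7
39 = 3 × 13
gcd(21, 39) = 3.

3 seconds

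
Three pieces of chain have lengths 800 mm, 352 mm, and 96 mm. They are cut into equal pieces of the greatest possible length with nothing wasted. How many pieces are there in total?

39

Piece length = gcd(800, 352, 96).
800 = 2^5 × 5^2
352 = 2^5 × 11
96 = 2^5 × 3
gcd(800, 352, 96) = 2^5 = 32.
Total pieces = 800/32 + 352/32 + 96/32 = 25 + 11 + 3 = 39.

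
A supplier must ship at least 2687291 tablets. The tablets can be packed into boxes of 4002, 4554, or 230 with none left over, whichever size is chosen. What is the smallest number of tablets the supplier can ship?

The number of tablets must be a common multiple of 4002, 4554, and 230, so a multiple of their LCM.
4002 = 2 × 3 × 23 × 29
4554 = 2 × 3^2 × 11 × 23
230 = 2 × 5 × 23
LCM(4002, 4554, 230) = 2 × 3^2 × 5 × 11 × 23 × 29 = 660330.
Smallest multiple of 660330 that is ≥ 2687291: ⌈2687291/660330⌉ × 660330 = 5 × 660330 = 3301650.

3301650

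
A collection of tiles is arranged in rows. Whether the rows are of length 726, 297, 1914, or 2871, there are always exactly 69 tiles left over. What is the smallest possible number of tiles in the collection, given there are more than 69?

189555

N − 69 must be a common multiple of 726, 297, 1914, and 2871.
726 = 2 × 3 × 11^2
297 = 3^3 × 11
1914 = 2 × 3 × 11 × 29
2871 = 3^2 × 11 × 29
LCM(726, 297, 1914, 2871) = 2 × 3^3 × 11^2 × 29 = 189486.
Smallest N > 69 is LCM + 69 = 189486 + 69 = 189555.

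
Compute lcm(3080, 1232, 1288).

141680

3080 = 2^3 × 5 × 7 × 11
1232 = 2^4 × 7 × 11
1288 = 2^3 × 7 × 23
LCM(3080, 1232, 1288) = 2^4 × 5 × 7 × 11 × 23 = 141680.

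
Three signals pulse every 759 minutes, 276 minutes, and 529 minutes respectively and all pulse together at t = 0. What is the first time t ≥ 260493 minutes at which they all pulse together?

Joint pulses occur at multiples of LCM(759, 276, 529).
759 = 3 × 11 × 23
276 = 2^2 × 3 × 23
529 = 23^2
LCM(759, 276, 529) = 2^2 × 3 × 11 × 23^2 = 69828.
Smallest multiple of 69828 that is ≥ 260493: ⌈260493/69828⌉ × 69828 = 4 × 69828 = 279312.

279312 minutes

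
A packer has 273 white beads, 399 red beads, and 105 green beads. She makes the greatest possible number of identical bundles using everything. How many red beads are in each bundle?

Number of bundles = gcd(273, 399, 105).
273 = 3 × 7 × 13
399 = 3 × 7 × 19
105 = 3 × 5 × 7
gcd(273, 399, 105) = 3 × 7 = 21.
red beads per bundle = 399 / 21 = 19.

19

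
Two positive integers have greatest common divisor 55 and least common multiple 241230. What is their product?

For any two positive integers, gcd × lcm = product = 55 × 241230 = 13267650.

13267650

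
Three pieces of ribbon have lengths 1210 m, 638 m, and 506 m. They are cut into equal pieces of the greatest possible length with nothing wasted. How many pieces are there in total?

107

Piece length = gcd(1210, 638, 506).
1210 = 2 × 5 × 11^2
638 = 2 × 11 × 29
506 = 2 × 11 × 23
gcd(1210, 638, 506) = 2 × 11 = 22.
Total pieces = 1210/22 + 638/22 + 506/22 = 55 + 29 + 23 = 107.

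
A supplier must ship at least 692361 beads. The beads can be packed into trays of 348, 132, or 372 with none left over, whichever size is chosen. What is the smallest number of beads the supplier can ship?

The number of beads must be a common multiple of 348, 132, and 372, so a multiple of their LCM.
348 = 2^2 × 3 × 29
132 = 2^2 × 3 × 11
372 = 2^2 × 3 × 31
LCM(348, 132, 372) = 2^2 × 3 × 11 × 29 × 31 = 118668.
Smallest multiple of 118668 that is ≥ 692361: ⌈692361/118668⌉ × 118668 = 6 × 118668 = 712008.

712008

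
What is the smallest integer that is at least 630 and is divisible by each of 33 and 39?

The integer must be a common multiple of 33 and 39, so a multiple of their LCM.
33 = 3 × 11
39 = 3 × 13
LCM(33, 39) = 3 × 11 × 13 = 429.
Smallest multiple of 429 that is ≥ 630: ⌈630/429⌉ × 429 = 2 × 429 = 858.

858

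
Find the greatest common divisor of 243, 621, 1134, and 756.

27

243 = 3^5
621 = 3^3 × 23
1134 = 2 × 3^4 × 7
756 = 2^2 × 3^3 × 7
gcd(243, 621, 1134, 756) = 3^3 = 27.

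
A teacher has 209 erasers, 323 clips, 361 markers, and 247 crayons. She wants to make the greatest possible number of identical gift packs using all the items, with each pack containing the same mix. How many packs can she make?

The pack count must divide each quantity, so the greatest is gcd(209, 323, 361, 247).
209 = 11 × 19
323 = 17 × 19
361 = 19^2
247 = 13 × 19
gcd(209, 323, 361, 247) = 19.

19 packs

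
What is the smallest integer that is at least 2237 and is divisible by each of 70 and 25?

The integer must be a common multiple of 70 and 25, so a multiple of their LCM.
70 = 2 × 5 × 7
25 = 5^2
LCM(70, 25) = 2 × 5^2 × 7 = 350.
Smallest multiple of 350 that is ≥ 2237: ⌈2237/350⌉ × 350 = 7 × 350 = 2450.

2450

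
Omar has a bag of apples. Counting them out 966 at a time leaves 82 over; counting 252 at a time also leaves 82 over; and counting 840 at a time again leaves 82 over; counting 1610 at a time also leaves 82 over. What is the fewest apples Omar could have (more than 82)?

58042

N − 82 must be a common multiple of 966, 252, 840, and 1610.
966 = 2 × 3 × 7 × 23
252 = 2^2 × 3^2 × 7
840 = 2^3 × 3 × 5 × 7
1610 = 2 × 5 × 7 × 23
LCM(966, 252, 840, 1610) = 2^3 × 3^2 × 5 × 7 × 23 = 57960.
Smallest N > 82 is LCM + 82 = 57960 + 82 = 58042.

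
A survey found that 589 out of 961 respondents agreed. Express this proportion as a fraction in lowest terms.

589 = 19 × 31
961 = 31^2
gcd(589, 961) = 31.
Divide numerator and denominator by 31: 589/961 = 19/31.

19/31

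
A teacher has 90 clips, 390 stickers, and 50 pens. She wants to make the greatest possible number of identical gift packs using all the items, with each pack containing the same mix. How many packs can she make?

10 packs

The pack count must divide each quantity, so the greatest is gcd(90, 390, 50).
90 = 2 × 3^2 × 5
390 = 2 × 3 × 5 × 13
50 = 2 × 5^2
gcd(90, 390, 50) = 2 × 5 = 10.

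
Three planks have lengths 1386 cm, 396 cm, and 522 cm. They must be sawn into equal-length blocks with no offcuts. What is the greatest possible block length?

18 cm

This is the greatest common divisor of 1386, 396, and 522.
1386 = 2 × 3^2 × 7 × 11
396 = 2^2 × 3^2 × 11
522 = 2 × 3^2 × 29
gcd(1386, 396, 522) = 2 × 3^2 = 18.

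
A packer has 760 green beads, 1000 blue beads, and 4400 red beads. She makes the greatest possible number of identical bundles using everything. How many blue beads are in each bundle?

25

Number of bundles = gcd(760, 1000, 4400).
760 = 2^3 × 5 × 19
1000 = 2^3 × 5^3
4400 = 2^4 × 5^2 × 11
gcd(760, 1000, 4400) = 2^3 × 5 = 40.
blue beads per bundle = 1000 / 40 = 25.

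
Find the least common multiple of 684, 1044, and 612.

684 = 2^2 × 3^2 × 19
1044 = 2^2 × 3^2 × 29
612 = 2^2 × 3^2 × 17
LCM(684, 1044, 612) = 2^2 × 3^2 × 17 × 19 × 29 = 337212.

337212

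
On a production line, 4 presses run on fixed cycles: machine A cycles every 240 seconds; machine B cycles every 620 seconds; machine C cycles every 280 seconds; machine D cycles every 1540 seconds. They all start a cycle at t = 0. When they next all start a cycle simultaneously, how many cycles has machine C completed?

2046 cycles

They are all back at their starting positions together after one LCM of the periods.
240 = 2^4 × 3 × 5
620 = 2^2 × 5 × 31
280 = 2^3 × 5 × 7
1540 = 2^2 × 5 × 7 × 11
LCM(240, 620, 280, 1540) = 2^4 × 3 × 5 × 7 × 11 × 31 = 572880.
Cycles for period 280: 572880 / 280 = 2046.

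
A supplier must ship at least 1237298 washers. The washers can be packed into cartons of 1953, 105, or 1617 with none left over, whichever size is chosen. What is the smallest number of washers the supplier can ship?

1503810

The number of washers must be a common multiple of 1953, 105, and 1617, so a multiple of their LCM.
1953 = 3^2 × 7 × 31
105 = 3 × 5 × 7
1617 = 3 × 7^2 × 11
LCM(1953, 105, 1617) = 3^2 × 5 × 7^2 × 11 × 31 = 751905.
Smallest multiple of 751905 that is ≥ 1237298: ⌈1237298/751905⌉ × 751905 = 2 × 751905 = 1503810.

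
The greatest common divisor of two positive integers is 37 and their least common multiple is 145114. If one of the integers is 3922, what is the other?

For two integers, gcd × lcm = product, so the other is (37 × 145114) / 3922 = 5369218 / 3922 = 1369.

1369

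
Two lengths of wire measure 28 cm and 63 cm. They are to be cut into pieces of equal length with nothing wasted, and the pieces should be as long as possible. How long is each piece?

7 cm

By the Euclidean algorithm:
63 = 2 × 28 + 7
28 = 4 × 7 + 0
gcd(28, 63) = 7.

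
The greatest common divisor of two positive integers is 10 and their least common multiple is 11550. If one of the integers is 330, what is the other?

For two integers, gcd × lcm = product, so the other is (10 × 11550) / 330 = 115500 / 330 = 350.

350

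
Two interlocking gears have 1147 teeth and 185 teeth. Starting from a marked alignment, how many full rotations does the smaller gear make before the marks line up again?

31 rotations

All finish a whole number of cycles simultaneously at t = LCM of the periods.
1147 = 31 × 37
185 = 5 × 37
LCM(1147, 185) = 5 × 31 × 37 = 5735.
Rotations for period 185: 5735 / 185 = 31.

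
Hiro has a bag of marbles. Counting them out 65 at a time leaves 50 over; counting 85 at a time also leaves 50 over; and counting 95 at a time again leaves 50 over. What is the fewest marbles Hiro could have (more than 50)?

21045

N − 50 must be a common multiple of 65, 85, and 95.
65 = 5 × 13
85 = 5 × 17
95 = 5 × 19
LCM(65, 85, 95) = 5 × 13 × 17 × 19 = 20995.
Smallest N > 50 is LCM + 50 = 20995 + 50 = 21045.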